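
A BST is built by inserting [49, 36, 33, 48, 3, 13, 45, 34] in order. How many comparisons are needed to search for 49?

Search path for 49: 49
Found: True
Comparisons: 1


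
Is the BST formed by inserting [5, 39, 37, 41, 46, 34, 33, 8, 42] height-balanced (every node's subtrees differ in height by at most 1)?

Tree (level-order array): [5, None, 39, 37, 41, 34, None, None, 46, 33, None, 42, None, 8]
Definition: a tree is height-balanced if, at every node, |h(left) - h(right)| <= 1 (empty subtree has height -1).
Bottom-up per-node check:
  node 8: h_left=-1, h_right=-1, diff=0 [OK], height=0
  node 33: h_left=0, h_right=-1, diff=1 [OK], height=1
  node 34: h_left=1, h_right=-1, diff=2 [FAIL (|1--1|=2 > 1)], height=2
  node 37: h_left=2, h_right=-1, diff=3 [FAIL (|2--1|=3 > 1)], height=3
  node 42: h_left=-1, h_right=-1, diff=0 [OK], height=0
  node 46: h_left=0, h_right=-1, diff=1 [OK], height=1
  node 41: h_left=-1, h_right=1, diff=2 [FAIL (|-1-1|=2 > 1)], height=2
  node 39: h_left=3, h_right=2, diff=1 [OK], height=4
  node 5: h_left=-1, h_right=4, diff=5 [FAIL (|-1-4|=5 > 1)], height=5
Node 34 violates the condition: |1 - -1| = 2 > 1.
Result: Not balanced


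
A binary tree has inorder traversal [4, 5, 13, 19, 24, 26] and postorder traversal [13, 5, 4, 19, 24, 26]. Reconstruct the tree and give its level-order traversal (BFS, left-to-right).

Inorder:   [4, 5, 13, 19, 24, 26]
Postorder: [13, 5, 4, 19, 24, 26]
Algorithm: postorder visits root last, so walk postorder right-to-left;
each value is the root of the current inorder slice — split it at that
value, recurse on the right subtree first, then the left.
Recursive splits:
  root=26; inorder splits into left=[4, 5, 13, 19, 24], right=[]
  root=24; inorder splits into left=[4, 5, 13, 19], right=[]
  root=19; inorder splits into left=[4, 5, 13], right=[]
  root=4; inorder splits into left=[], right=[5, 13]
  root=5; inorder splits into left=[], right=[13]
  root=13; inorder splits into left=[], right=[]
Reconstructed level-order: [26, 24, 19, 4, 5, 13]


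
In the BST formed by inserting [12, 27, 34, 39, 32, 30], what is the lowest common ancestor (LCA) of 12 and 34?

Tree insertion order: [12, 27, 34, 39, 32, 30]
Tree (level-order array): [12, None, 27, None, 34, 32, 39, 30]
In a BST, the LCA of p=12, q=34 is the first node v on the
root-to-leaf path with p <= v <= q (go left if both < v, right if both > v).
Walk from root:
  at 12: 12 <= 12 <= 34, this is the LCA
LCA = 12


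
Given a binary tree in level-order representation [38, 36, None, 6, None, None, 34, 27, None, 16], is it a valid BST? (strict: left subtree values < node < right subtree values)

Level-order array: [38, 36, None, 6, None, None, 34, 27, None, 16]
Validate using subtree bounds (lo, hi): at each node, require lo < value < hi,
then recurse left with hi=value and right with lo=value.
Preorder trace (stopping at first violation):
  at node 38 with bounds (-inf, +inf): OK
  at node 36 with bounds (-inf, 38): OK
  at node 6 with bounds (-inf, 36): OK
  at node 34 with bounds (6, 36): OK
  at node 27 with bounds (6, 34): OK
  at node 16 with bounds (6, 27): OK
No violation found at any node.
Result: Valid BST


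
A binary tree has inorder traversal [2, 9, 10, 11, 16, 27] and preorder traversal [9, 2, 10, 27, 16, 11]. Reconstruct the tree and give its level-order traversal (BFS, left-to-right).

Inorder:  [2, 9, 10, 11, 16, 27]
Preorder: [9, 2, 10, 27, 16, 11]
Algorithm: preorder visits root first, so consume preorder in order;
for each root, split the current inorder slice at that value into
left-subtree inorder and right-subtree inorder, then recurse.
Recursive splits:
  root=9; inorder splits into left=[2], right=[10, 11, 16, 27]
  root=2; inorder splits into left=[], right=[]
  root=10; inorder splits into left=[], right=[11, 16, 27]
  root=27; inorder splits into left=[11, 16], right=[]
  root=16; inorder splits into left=[11], right=[]
  root=11; inorder splits into left=[], right=[]
Reconstructed level-order: [9, 2, 10, 27, 16, 11]


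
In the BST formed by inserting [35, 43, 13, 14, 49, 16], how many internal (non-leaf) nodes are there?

Tree built from: [35, 43, 13, 14, 49, 16]
Tree (level-order array): [35, 13, 43, None, 14, None, 49, None, 16]
Rule: An internal node has at least one child.
Per-node child counts:
  node 35: 2 child(ren)
  node 13: 1 child(ren)
  node 14: 1 child(ren)
  node 16: 0 child(ren)
  node 43: 1 child(ren)
  node 49: 0 child(ren)
Matching nodes: [35, 13, 14, 43]
Count of internal (non-leaf) nodes: 4


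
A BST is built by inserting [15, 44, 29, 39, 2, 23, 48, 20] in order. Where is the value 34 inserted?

Starting tree (level order): [15, 2, 44, None, None, 29, 48, 23, 39, None, None, 20]
Insertion path: 15 -> 44 -> 29 -> 39
Result: insert 34 as left child of 39
Final tree (level order): [15, 2, 44, None, None, 29, 48, 23, 39, None, None, 20, None, 34]


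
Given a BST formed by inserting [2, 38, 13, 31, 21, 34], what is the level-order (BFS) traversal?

Tree insertion order: [2, 38, 13, 31, 21, 34]
Tree (level-order array): [2, None, 38, 13, None, None, 31, 21, 34]
BFS from the root, enqueuing left then right child of each popped node:
  queue [2] -> pop 2, enqueue [38], visited so far: [2]
  queue [38] -> pop 38, enqueue [13], visited so far: [2, 38]
  queue [13] -> pop 13, enqueue [31], visited so far: [2, 38, 13]
  queue [31] -> pop 31, enqueue [21, 34], visited so far: [2, 38, 13, 31]
  queue [21, 34] -> pop 21, enqueue [none], visited so far: [2, 38, 13, 31, 21]
  queue [34] -> pop 34, enqueue [none], visited so far: [2, 38, 13, 31, 21, 34]
Result: [2, 38, 13, 31, 21, 34]


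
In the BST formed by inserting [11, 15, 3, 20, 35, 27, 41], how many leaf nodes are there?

Tree built from: [11, 15, 3, 20, 35, 27, 41]
Tree (level-order array): [11, 3, 15, None, None, None, 20, None, 35, 27, 41]
Rule: A leaf has 0 children.
Per-node child counts:
  node 11: 2 child(ren)
  node 3: 0 child(ren)
  node 15: 1 child(ren)
  node 20: 1 child(ren)
  node 35: 2 child(ren)
  node 27: 0 child(ren)
  node 41: 0 child(ren)
Matching nodes: [3, 27, 41]
Count of leaf nodes: 3


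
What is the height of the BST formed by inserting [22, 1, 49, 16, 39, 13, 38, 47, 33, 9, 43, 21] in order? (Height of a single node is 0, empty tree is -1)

Insertion order: [22, 1, 49, 16, 39, 13, 38, 47, 33, 9, 43, 21]
Tree (level-order array): [22, 1, 49, None, 16, 39, None, 13, 21, 38, 47, 9, None, None, None, 33, None, 43]
Compute height bottom-up (empty subtree = -1):
  height(9) = 1 + max(-1, -1) = 0
  height(13) = 1 + max(0, -1) = 1
  height(21) = 1 + max(-1, -1) = 0
  height(16) = 1 + max(1, 0) = 2
  height(1) = 1 + max(-1, 2) = 3
  height(33) = 1 + max(-1, -1) = 0
  height(38) = 1 + max(0, -1) = 1
  height(43) = 1 + max(-1, -1) = 0
  height(47) = 1 + max(0, -1) = 1
  height(39) = 1 + max(1, 1) = 2
  height(49) = 1 + max(2, -1) = 3
  height(22) = 1 + max(3, 3) = 4
Height = 4


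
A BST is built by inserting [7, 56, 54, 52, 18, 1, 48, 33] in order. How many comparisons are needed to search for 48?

Search path for 48: 7 -> 56 -> 54 -> 52 -> 18 -> 48
Found: True
Comparisons: 6


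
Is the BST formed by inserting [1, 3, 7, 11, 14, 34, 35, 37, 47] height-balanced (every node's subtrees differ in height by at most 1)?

Tree (level-order array): [1, None, 3, None, 7, None, 11, None, 14, None, 34, None, 35, None, 37, None, 47]
Definition: a tree is height-balanced if, at every node, |h(left) - h(right)| <= 1 (empty subtree has height -1).
Bottom-up per-node check:
  node 47: h_left=-1, h_right=-1, diff=0 [OK], height=0
  node 37: h_left=-1, h_right=0, diff=1 [OK], height=1
  node 35: h_left=-1, h_right=1, diff=2 [FAIL (|-1-1|=2 > 1)], height=2
  node 34: h_left=-1, h_right=2, diff=3 [FAIL (|-1-2|=3 > 1)], height=3
  node 14: h_left=-1, h_right=3, diff=4 [FAIL (|-1-3|=4 > 1)], height=4
  node 11: h_left=-1, h_right=4, diff=5 [FAIL (|-1-4|=5 > 1)], height=5
  node 7: h_left=-1, h_right=5, diff=6 [FAIL (|-1-5|=6 > 1)], height=6
  node 3: h_left=-1, h_right=6, diff=7 [FAIL (|-1-6|=7 > 1)], height=7
  node 1: h_left=-1, h_right=7, diff=8 [FAIL (|-1-7|=8 > 1)], height=8
Node 35 violates the condition: |-1 - 1| = 2 > 1.
Result: Not balanced


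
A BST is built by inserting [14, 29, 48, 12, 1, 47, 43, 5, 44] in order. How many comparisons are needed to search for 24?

Search path for 24: 14 -> 29
Found: False
Comparisons: 2


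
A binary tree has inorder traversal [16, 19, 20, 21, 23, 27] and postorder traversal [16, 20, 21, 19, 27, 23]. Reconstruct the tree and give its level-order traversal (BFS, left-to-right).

Inorder:   [16, 19, 20, 21, 23, 27]
Postorder: [16, 20, 21, 19, 27, 23]
Algorithm: postorder visits root last, so walk postorder right-to-left;
each value is the root of the current inorder slice — split it at that
value, recurse on the right subtree first, then the left.
Recursive splits:
  root=23; inorder splits into left=[16, 19, 20, 21], right=[27]
  root=27; inorder splits into left=[], right=[]
  root=19; inorder splits into left=[16], right=[20, 21]
  root=21; inorder splits into left=[20], right=[]
  root=20; inorder splits into left=[], right=[]
  root=16; inorder splits into left=[], right=[]
Reconstructed level-order: [23, 19, 27, 16, 21, 20]


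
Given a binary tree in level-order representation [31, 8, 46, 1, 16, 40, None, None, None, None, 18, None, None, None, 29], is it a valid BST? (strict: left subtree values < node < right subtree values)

Level-order array: [31, 8, 46, 1, 16, 40, None, None, None, None, 18, None, None, None, 29]
Validate using subtree bounds (lo, hi): at each node, require lo < value < hi,
then recurse left with hi=value and right with lo=value.
Preorder trace (stopping at first violation):
  at node 31 with bounds (-inf, +inf): OK
  at node 8 with bounds (-inf, 31): OK
  at node 1 with bounds (-inf, 8): OK
  at node 16 with bounds (8, 31): OK
  at node 18 with bounds (16, 31): OK
  at node 29 with bounds (18, 31): OK
  at node 46 with bounds (31, +inf): OK
  at node 40 with bounds (31, 46): OK
No violation found at any node.
Result: Valid BST


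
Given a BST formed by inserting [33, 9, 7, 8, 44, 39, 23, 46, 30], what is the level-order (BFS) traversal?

Tree insertion order: [33, 9, 7, 8, 44, 39, 23, 46, 30]
Tree (level-order array): [33, 9, 44, 7, 23, 39, 46, None, 8, None, 30]
BFS from the root, enqueuing left then right child of each popped node:
  queue [33] -> pop 33, enqueue [9, 44], visited so far: [33]
  queue [9, 44] -> pop 9, enqueue [7, 23], visited so far: [33, 9]
  queue [44, 7, 23] -> pop 44, enqueue [39, 46], visited so far: [33, 9, 44]
  queue [7, 23, 39, 46] -> pop 7, enqueue [8], visited so far: [33, 9, 44, 7]
  queue [23, 39, 46, 8] -> pop 23, enqueue [30], visited so far: [33, 9, 44, 7, 23]
  queue [39, 46, 8, 30] -> pop 39, enqueue [none], visited so far: [33, 9, 44, 7, 23, 39]
  queue [46, 8, 30] -> pop 46, enqueue [none], visited so far: [33, 9, 44, 7, 23, 39, 46]
  queue [8, 30] -> pop 8, enqueue [none], visited so far: [33, 9, 44, 7, 23, 39, 46, 8]
  queue [30] -> pop 30, enqueue [none], visited so far: [33, 9, 44, 7, 23, 39, 46, 8, 30]
Result: [33, 9, 44, 7, 23, 39, 46, 8, 30]


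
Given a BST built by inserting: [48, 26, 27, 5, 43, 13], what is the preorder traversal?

Tree insertion order: [48, 26, 27, 5, 43, 13]
Tree (level-order array): [48, 26, None, 5, 27, None, 13, None, 43]
Preorder traversal: [48, 26, 5, 13, 27, 43]


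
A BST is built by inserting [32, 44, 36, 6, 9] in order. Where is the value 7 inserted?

Starting tree (level order): [32, 6, 44, None, 9, 36]
Insertion path: 32 -> 6 -> 9
Result: insert 7 as left child of 9
Final tree (level order): [32, 6, 44, None, 9, 36, None, 7]


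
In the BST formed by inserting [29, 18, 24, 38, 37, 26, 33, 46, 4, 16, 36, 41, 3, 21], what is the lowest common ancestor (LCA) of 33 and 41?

Tree insertion order: [29, 18, 24, 38, 37, 26, 33, 46, 4, 16, 36, 41, 3, 21]
Tree (level-order array): [29, 18, 38, 4, 24, 37, 46, 3, 16, 21, 26, 33, None, 41, None, None, None, None, None, None, None, None, None, None, 36]
In a BST, the LCA of p=33, q=41 is the first node v on the
root-to-leaf path with p <= v <= q (go left if both < v, right if both > v).
Walk from root:
  at 29: both 33 and 41 > 29, go right
  at 38: 33 <= 38 <= 41, this is the LCA
LCA = 38


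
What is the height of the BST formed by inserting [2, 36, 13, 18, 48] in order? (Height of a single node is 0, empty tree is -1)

Insertion order: [2, 36, 13, 18, 48]
Tree (level-order array): [2, None, 36, 13, 48, None, 18]
Compute height bottom-up (empty subtree = -1):
  height(18) = 1 + max(-1, -1) = 0
  height(13) = 1 + max(-1, 0) = 1
  height(48) = 1 + max(-1, -1) = 0
  height(36) = 1 + max(1, 0) = 2
  height(2) = 1 + max(-1, 2) = 3
Height = 3


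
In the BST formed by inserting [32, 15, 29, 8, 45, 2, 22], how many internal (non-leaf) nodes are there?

Tree built from: [32, 15, 29, 8, 45, 2, 22]
Tree (level-order array): [32, 15, 45, 8, 29, None, None, 2, None, 22]
Rule: An internal node has at least one child.
Per-node child counts:
  node 32: 2 child(ren)
  node 15: 2 child(ren)
  node 8: 1 child(ren)
  node 2: 0 child(ren)
  node 29: 1 child(ren)
  node 22: 0 child(ren)
  node 45: 0 child(ren)
Matching nodes: [32, 15, 8, 29]
Count of internal (non-leaf) nodes: 4


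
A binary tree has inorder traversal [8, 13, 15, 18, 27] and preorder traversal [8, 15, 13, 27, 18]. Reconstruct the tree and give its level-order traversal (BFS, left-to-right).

Inorder:  [8, 13, 15, 18, 27]
Preorder: [8, 15, 13, 27, 18]
Algorithm: preorder visits root first, so consume preorder in order;
for each root, split the current inorder slice at that value into
left-subtree inorder and right-subtree inorder, then recurse.
Recursive splits:
  root=8; inorder splits into left=[], right=[13, 15, 18, 27]
  root=15; inorder splits into left=[13], right=[18, 27]
  root=13; inorder splits into left=[], right=[]
  root=27; inorder splits into left=[18], right=[]
  root=18; inorder splits into left=[], right=[]
Reconstructed level-order: [8, 15, 13, 27, 18]


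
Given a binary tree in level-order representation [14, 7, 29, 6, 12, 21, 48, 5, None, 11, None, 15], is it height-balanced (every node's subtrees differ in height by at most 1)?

Tree (level-order array): [14, 7, 29, 6, 12, 21, 48, 5, None, 11, None, 15]
Definition: a tree is height-balanced if, at every node, |h(left) - h(right)| <= 1 (empty subtree has height -1).
Bottom-up per-node check:
  node 5: h_left=-1, h_right=-1, diff=0 [OK], height=0
  node 6: h_left=0, h_right=-1, diff=1 [OK], height=1
  node 11: h_left=-1, h_right=-1, diff=0 [OK], height=0
  node 12: h_left=0, h_right=-1, diff=1 [OK], height=1
  node 7: h_left=1, h_right=1, diff=0 [OK], height=2
  node 15: h_left=-1, h_right=-1, diff=0 [OK], height=0
  node 21: h_left=0, h_right=-1, diff=1 [OK], height=1
  node 48: h_left=-1, h_right=-1, diff=0 [OK], height=0
  node 29: h_left=1, h_right=0, diff=1 [OK], height=2
  node 14: h_left=2, h_right=2, diff=0 [OK], height=3
All nodes satisfy the balance condition.
Result: Balanced


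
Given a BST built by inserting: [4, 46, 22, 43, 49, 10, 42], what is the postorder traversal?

Tree insertion order: [4, 46, 22, 43, 49, 10, 42]
Tree (level-order array): [4, None, 46, 22, 49, 10, 43, None, None, None, None, 42]
Postorder traversal: [10, 42, 43, 22, 49, 46, 4]


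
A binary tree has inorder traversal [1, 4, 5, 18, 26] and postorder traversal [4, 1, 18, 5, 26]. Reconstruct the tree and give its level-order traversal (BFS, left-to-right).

Inorder:   [1, 4, 5, 18, 26]
Postorder: [4, 1, 18, 5, 26]
Algorithm: postorder visits root last, so walk postorder right-to-left;
each value is the root of the current inorder slice — split it at that
value, recurse on the right subtree first, then the left.
Recursive splits:
  root=26; inorder splits into left=[1, 4, 5, 18], right=[]
  root=5; inorder splits into left=[1, 4], right=[18]
  root=18; inorder splits into left=[], right=[]
  root=1; inorder splits into left=[], right=[4]
  root=4; inorder splits into left=[], right=[]
Reconstructed level-order: [26, 5, 1, 18, 4]


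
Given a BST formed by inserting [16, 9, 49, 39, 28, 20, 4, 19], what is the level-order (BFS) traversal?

Tree insertion order: [16, 9, 49, 39, 28, 20, 4, 19]
Tree (level-order array): [16, 9, 49, 4, None, 39, None, None, None, 28, None, 20, None, 19]
BFS from the root, enqueuing left then right child of each popped node:
  queue [16] -> pop 16, enqueue [9, 49], visited so far: [16]
  queue [9, 49] -> pop 9, enqueue [4], visited so far: [16, 9]
  queue [49, 4] -> pop 49, enqueue [39], visited so far: [16, 9, 49]
  queue [4, 39] -> pop 4, enqueue [none], visited so far: [16, 9, 49, 4]
  queue [39] -> pop 39, enqueue [28], visited so far: [16, 9, 49, 4, 39]
  queue [28] -> pop 28, enqueue [20], visited so far: [16, 9, 49, 4, 39, 28]
  queue [20] -> pop 20, enqueue [19], visited so far: [16, 9, 49, 4, 39, 28, 20]
  queue [19] -> pop 19, enqueue [none], visited so far: [16, 9, 49, 4, 39, 28, 20, 19]
Result: [16, 9, 49, 4, 39, 28, 20, 19]


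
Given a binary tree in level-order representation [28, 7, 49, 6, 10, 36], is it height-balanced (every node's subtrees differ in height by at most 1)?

Tree (level-order array): [28, 7, 49, 6, 10, 36]
Definition: a tree is height-balanced if, at every node, |h(left) - h(right)| <= 1 (empty subtree has height -1).
Bottom-up per-node check:
  node 6: h_left=-1, h_right=-1, diff=0 [OK], height=0
  node 10: h_left=-1, h_right=-1, diff=0 [OK], height=0
  node 7: h_left=0, h_right=0, diff=0 [OK], height=1
  node 36: h_left=-1, h_right=-1, diff=0 [OK], height=0
  node 49: h_left=0, h_right=-1, diff=1 [OK], height=1
  node 28: h_left=1, h_right=1, diff=0 [OK], height=2
All nodes satisfy the balance condition.
Result: Balanced


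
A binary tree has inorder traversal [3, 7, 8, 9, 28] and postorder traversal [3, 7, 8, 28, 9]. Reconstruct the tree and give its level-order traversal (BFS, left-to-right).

Inorder:   [3, 7, 8, 9, 28]
Postorder: [3, 7, 8, 28, 9]
Algorithm: postorder visits root last, so walk postorder right-to-left;
each value is the root of the current inorder slice — split it at that
value, recurse on the right subtree first, then the left.
Recursive splits:
  root=9; inorder splits into left=[3, 7, 8], right=[28]
  root=28; inorder splits into left=[], right=[]
  root=8; inorder splits into left=[3, 7], right=[]
  root=7; inorder splits into left=[3], right=[]
  root=3; inorder splits into left=[], right=[]
Reconstructed level-order: [9, 8, 28, 7, 3]


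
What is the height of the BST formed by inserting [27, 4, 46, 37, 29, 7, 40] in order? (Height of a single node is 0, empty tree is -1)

Insertion order: [27, 4, 46, 37, 29, 7, 40]
Tree (level-order array): [27, 4, 46, None, 7, 37, None, None, None, 29, 40]
Compute height bottom-up (empty subtree = -1):
  height(7) = 1 + max(-1, -1) = 0
  height(4) = 1 + max(-1, 0) = 1
  height(29) = 1 + max(-1, -1) = 0
  height(40) = 1 + max(-1, -1) = 0
  height(37) = 1 + max(0, 0) = 1
  height(46) = 1 + max(1, -1) = 2
  height(27) = 1 + max(1, 2) = 3
Height = 3


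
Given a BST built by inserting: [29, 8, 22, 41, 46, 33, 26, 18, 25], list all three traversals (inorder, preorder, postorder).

Tree insertion order: [29, 8, 22, 41, 46, 33, 26, 18, 25]
Tree (level-order array): [29, 8, 41, None, 22, 33, 46, 18, 26, None, None, None, None, None, None, 25]
Inorder (L, root, R): [8, 18, 22, 25, 26, 29, 33, 41, 46]
Preorder (root, L, R): [29, 8, 22, 18, 26, 25, 41, 33, 46]
Postorder (L, R, root): [18, 25, 26, 22, 8, 33, 46, 41, 29]


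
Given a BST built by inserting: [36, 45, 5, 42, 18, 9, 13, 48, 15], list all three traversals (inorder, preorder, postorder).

Tree insertion order: [36, 45, 5, 42, 18, 9, 13, 48, 15]
Tree (level-order array): [36, 5, 45, None, 18, 42, 48, 9, None, None, None, None, None, None, 13, None, 15]
Inorder (L, root, R): [5, 9, 13, 15, 18, 36, 42, 45, 48]
Preorder (root, L, R): [36, 5, 18, 9, 13, 15, 45, 42, 48]
Postorder (L, R, root): [15, 13, 9, 18, 5, 42, 48, 45, 36]


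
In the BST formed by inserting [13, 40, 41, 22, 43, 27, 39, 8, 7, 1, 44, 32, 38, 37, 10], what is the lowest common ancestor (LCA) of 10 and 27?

Tree insertion order: [13, 40, 41, 22, 43, 27, 39, 8, 7, 1, 44, 32, 38, 37, 10]
Tree (level-order array): [13, 8, 40, 7, 10, 22, 41, 1, None, None, None, None, 27, None, 43, None, None, None, 39, None, 44, 32, None, None, None, None, 38, 37]
In a BST, the LCA of p=10, q=27 is the first node v on the
root-to-leaf path with p <= v <= q (go left if both < v, right if both > v).
Walk from root:
  at 13: 10 <= 13 <= 27, this is the LCA
LCA = 13


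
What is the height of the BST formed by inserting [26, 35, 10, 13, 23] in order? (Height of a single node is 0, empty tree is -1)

Insertion order: [26, 35, 10, 13, 23]
Tree (level-order array): [26, 10, 35, None, 13, None, None, None, 23]
Compute height bottom-up (empty subtree = -1):
  height(23) = 1 + max(-1, -1) = 0
  height(13) = 1 + max(-1, 0) = 1
  height(10) = 1 + max(-1, 1) = 2
  height(35) = 1 + max(-1, -1) = 0
  height(26) = 1 + max(2, 0) = 3
Height = 3


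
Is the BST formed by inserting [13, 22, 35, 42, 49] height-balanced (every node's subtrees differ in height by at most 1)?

Tree (level-order array): [13, None, 22, None, 35, None, 42, None, 49]
Definition: a tree is height-balanced if, at every node, |h(left) - h(right)| <= 1 (empty subtree has height -1).
Bottom-up per-node check:
  node 49: h_left=-1, h_right=-1, diff=0 [OK], height=0
  node 42: h_left=-1, h_right=0, diff=1 [OK], height=1
  node 35: h_left=-1, h_right=1, diff=2 [FAIL (|-1-1|=2 > 1)], height=2
  node 22: h_left=-1, h_right=2, diff=3 [FAIL (|-1-2|=3 > 1)], height=3
  node 13: h_left=-1, h_right=3, diff=4 [FAIL (|-1-3|=4 > 1)], height=4
Node 35 violates the condition: |-1 - 1| = 2 > 1.
Result: Not balanced


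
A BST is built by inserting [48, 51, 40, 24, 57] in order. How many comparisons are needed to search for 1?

Search path for 1: 48 -> 40 -> 24
Found: False
Comparisons: 3


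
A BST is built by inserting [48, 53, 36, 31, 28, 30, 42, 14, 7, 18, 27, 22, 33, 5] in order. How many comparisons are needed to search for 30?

Search path for 30: 48 -> 36 -> 31 -> 28 -> 30
Found: True
Comparisons: 5


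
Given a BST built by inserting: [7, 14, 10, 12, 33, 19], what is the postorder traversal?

Tree insertion order: [7, 14, 10, 12, 33, 19]
Tree (level-order array): [7, None, 14, 10, 33, None, 12, 19]
Postorder traversal: [12, 10, 19, 33, 14, 7]


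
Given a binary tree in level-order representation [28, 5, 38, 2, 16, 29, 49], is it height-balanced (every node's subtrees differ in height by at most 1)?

Tree (level-order array): [28, 5, 38, 2, 16, 29, 49]
Definition: a tree is height-balanced if, at every node, |h(left) - h(right)| <= 1 (empty subtree has height -1).
Bottom-up per-node check:
  node 2: h_left=-1, h_right=-1, diff=0 [OK], height=0
  node 16: h_left=-1, h_right=-1, diff=0 [OK], height=0
  node 5: h_left=0, h_right=0, diff=0 [OK], height=1
  node 29: h_left=-1, h_right=-1, diff=0 [OK], height=0
  node 49: h_left=-1, h_right=-1, diff=0 [OK], height=0
  node 38: h_left=0, h_right=0, diff=0 [OK], height=1
  node 28: h_left=1, h_right=1, diff=0 [OK], height=2
All nodes satisfy the balance condition.
Result: Balanced


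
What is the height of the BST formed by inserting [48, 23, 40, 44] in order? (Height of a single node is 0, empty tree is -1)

Insertion order: [48, 23, 40, 44]
Tree (level-order array): [48, 23, None, None, 40, None, 44]
Compute height bottom-up (empty subtree = -1):
  height(44) = 1 + max(-1, -1) = 0
  height(40) = 1 + max(-1, 0) = 1
  height(23) = 1 + max(-1, 1) = 2
  height(48) = 1 + max(2, -1) = 3
Height = 3


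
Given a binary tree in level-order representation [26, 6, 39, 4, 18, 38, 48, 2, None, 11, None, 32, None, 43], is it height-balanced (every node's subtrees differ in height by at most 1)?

Tree (level-order array): [26, 6, 39, 4, 18, 38, 48, 2, None, 11, None, 32, None, 43]
Definition: a tree is height-balanced if, at every node, |h(left) - h(right)| <= 1 (empty subtree has height -1).
Bottom-up per-node check:
  node 2: h_left=-1, h_right=-1, diff=0 [OK], height=0
  node 4: h_left=0, h_right=-1, diff=1 [OK], height=1
  node 11: h_left=-1, h_right=-1, diff=0 [OK], height=0
  node 18: h_left=0, h_right=-1, diff=1 [OK], height=1
  node 6: h_left=1, h_right=1, diff=0 [OK], height=2
  node 32: h_left=-1, h_right=-1, diff=0 [OK], height=0
  node 38: h_left=0, h_right=-1, diff=1 [OK], height=1
  node 43: h_left=-1, h_right=-1, diff=0 [OK], height=0
  node 48: h_left=0, h_right=-1, diff=1 [OK], height=1
  node 39: h_left=1, h_right=1, diff=0 [OK], height=2
  node 26: h_left=2, h_right=2, diff=0 [OK], height=3
All nodes satisfy the balance condition.
Result: Balanced


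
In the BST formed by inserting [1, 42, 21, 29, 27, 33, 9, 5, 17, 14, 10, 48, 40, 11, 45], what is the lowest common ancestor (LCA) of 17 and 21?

Tree insertion order: [1, 42, 21, 29, 27, 33, 9, 5, 17, 14, 10, 48, 40, 11, 45]
Tree (level-order array): [1, None, 42, 21, 48, 9, 29, 45, None, 5, 17, 27, 33, None, None, None, None, 14, None, None, None, None, 40, 10, None, None, None, None, 11]
In a BST, the LCA of p=17, q=21 is the first node v on the
root-to-leaf path with p <= v <= q (go left if both < v, right if both > v).
Walk from root:
  at 1: both 17 and 21 > 1, go right
  at 42: both 17 and 21 < 42, go left
  at 21: 17 <= 21 <= 21, this is the LCA
LCA = 21


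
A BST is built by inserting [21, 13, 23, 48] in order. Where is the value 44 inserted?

Starting tree (level order): [21, 13, 23, None, None, None, 48]
Insertion path: 21 -> 23 -> 48
Result: insert 44 as left child of 48
Final tree (level order): [21, 13, 23, None, None, None, 48, 44]


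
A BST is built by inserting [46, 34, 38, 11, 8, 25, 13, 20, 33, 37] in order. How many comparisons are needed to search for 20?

Search path for 20: 46 -> 34 -> 11 -> 25 -> 13 -> 20
Found: True
Comparisons: 6


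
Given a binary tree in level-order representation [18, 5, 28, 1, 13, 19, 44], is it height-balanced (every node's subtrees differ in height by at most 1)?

Tree (level-order array): [18, 5, 28, 1, 13, 19, 44]
Definition: a tree is height-balanced if, at every node, |h(left) - h(right)| <= 1 (empty subtree has height -1).
Bottom-up per-node check:
  node 1: h_left=-1, h_right=-1, diff=0 [OK], height=0
  node 13: h_left=-1, h_right=-1, diff=0 [OK], height=0
  node 5: h_left=0, h_right=0, diff=0 [OK], height=1
  node 19: h_left=-1, h_right=-1, diff=0 [OK], height=0
  node 44: h_left=-1, h_right=-1, diff=0 [OK], height=0
  node 28: h_left=0, h_right=0, diff=0 [OK], height=1
  node 18: h_left=1, h_right=1, diff=0 [OK], height=2
All nodes satisfy the balance condition.
Result: Balanced


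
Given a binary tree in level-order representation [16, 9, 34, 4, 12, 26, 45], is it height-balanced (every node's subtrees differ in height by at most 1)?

Tree (level-order array): [16, 9, 34, 4, 12, 26, 45]
Definition: a tree is height-balanced if, at every node, |h(left) - h(right)| <= 1 (empty subtree has height -1).
Bottom-up per-node check:
  node 4: h_left=-1, h_right=-1, diff=0 [OK], height=0
  node 12: h_left=-1, h_right=-1, diff=0 [OK], height=0
  node 9: h_left=0, h_right=0, diff=0 [OK], height=1
  node 26: h_left=-1, h_right=-1, diff=0 [OK], height=0
  node 45: h_left=-1, h_right=-1, diff=0 [OK], height=0
  node 34: h_left=0, h_right=0, diff=0 [OK], height=1
  node 16: h_left=1, h_right=1, diff=0 [OK], height=2
All nodes satisfy the balance condition.
Result: Balanced


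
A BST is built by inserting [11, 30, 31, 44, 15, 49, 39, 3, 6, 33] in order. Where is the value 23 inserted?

Starting tree (level order): [11, 3, 30, None, 6, 15, 31, None, None, None, None, None, 44, 39, 49, 33]
Insertion path: 11 -> 30 -> 15
Result: insert 23 as right child of 15
Final tree (level order): [11, 3, 30, None, 6, 15, 31, None, None, None, 23, None, 44, None, None, 39, 49, 33]


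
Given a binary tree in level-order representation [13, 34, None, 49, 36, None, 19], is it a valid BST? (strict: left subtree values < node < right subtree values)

Level-order array: [13, 34, None, 49, 36, None, 19]
Validate using subtree bounds (lo, hi): at each node, require lo < value < hi,
then recurse left with hi=value and right with lo=value.
Preorder trace (stopping at first violation):
  at node 13 with bounds (-inf, +inf): OK
  at node 34 with bounds (-inf, 13): VIOLATION
Node 34 violates its bound: not (-inf < 34 < 13).
Result: Not a valid BST


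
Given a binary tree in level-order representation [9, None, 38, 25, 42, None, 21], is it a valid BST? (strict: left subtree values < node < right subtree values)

Level-order array: [9, None, 38, 25, 42, None, 21]
Validate using subtree bounds (lo, hi): at each node, require lo < value < hi,
then recurse left with hi=value and right with lo=value.
Preorder trace (stopping at first violation):
  at node 9 with bounds (-inf, +inf): OK
  at node 38 with bounds (9, +inf): OK
  at node 25 with bounds (9, 38): OK
  at node 21 with bounds (25, 38): VIOLATION
Node 21 violates its bound: not (25 < 21 < 38).
Result: Not a valid BST


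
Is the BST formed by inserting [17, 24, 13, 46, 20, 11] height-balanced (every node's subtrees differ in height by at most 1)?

Tree (level-order array): [17, 13, 24, 11, None, 20, 46]
Definition: a tree is height-balanced if, at every node, |h(left) - h(right)| <= 1 (empty subtree has height -1).
Bottom-up per-node check:
  node 11: h_left=-1, h_right=-1, diff=0 [OK], height=0
  node 13: h_left=0, h_right=-1, diff=1 [OK], height=1
  node 20: h_left=-1, h_right=-1, diff=0 [OK], height=0
  node 46: h_left=-1, h_right=-1, diff=0 [OK], height=0
  node 24: h_left=0, h_right=0, diff=0 [OK], height=1
  node 17: h_left=1, h_right=1, diff=0 [OK], height=2
All nodes satisfy the balance condition.
Result: Balanced


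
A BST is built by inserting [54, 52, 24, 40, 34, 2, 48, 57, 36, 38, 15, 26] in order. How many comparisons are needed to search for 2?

Search path for 2: 54 -> 52 -> 24 -> 2
Found: True
Comparisons: 4


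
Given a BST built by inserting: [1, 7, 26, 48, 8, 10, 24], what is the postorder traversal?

Tree insertion order: [1, 7, 26, 48, 8, 10, 24]
Tree (level-order array): [1, None, 7, None, 26, 8, 48, None, 10, None, None, None, 24]
Postorder traversal: [24, 10, 8, 48, 26, 7, 1]


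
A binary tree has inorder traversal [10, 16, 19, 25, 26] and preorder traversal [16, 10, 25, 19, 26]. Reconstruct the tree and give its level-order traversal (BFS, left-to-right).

Inorder:  [10, 16, 19, 25, 26]
Preorder: [16, 10, 25, 19, 26]
Algorithm: preorder visits root first, so consume preorder in order;
for each root, split the current inorder slice at that value into
left-subtree inorder and right-subtree inorder, then recurse.
Recursive splits:
  root=16; inorder splits into left=[10], right=[19, 25, 26]
  root=10; inorder splits into left=[], right=[]
  root=25; inorder splits into left=[19], right=[26]
  root=19; inorder splits into left=[], right=[]
  root=26; inorder splits into left=[], right=[]
Reconstructed level-order: [16, 10, 25, 19, 26]


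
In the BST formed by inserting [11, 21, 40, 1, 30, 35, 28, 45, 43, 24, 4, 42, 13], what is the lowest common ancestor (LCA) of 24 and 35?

Tree insertion order: [11, 21, 40, 1, 30, 35, 28, 45, 43, 24, 4, 42, 13]
Tree (level-order array): [11, 1, 21, None, 4, 13, 40, None, None, None, None, 30, 45, 28, 35, 43, None, 24, None, None, None, 42]
In a BST, the LCA of p=24, q=35 is the first node v on the
root-to-leaf path with p <= v <= q (go left if both < v, right if both > v).
Walk from root:
  at 11: both 24 and 35 > 11, go right
  at 21: both 24 and 35 > 21, go right
  at 40: both 24 and 35 < 40, go left
  at 30: 24 <= 30 <= 35, this is the LCA
LCA = 30


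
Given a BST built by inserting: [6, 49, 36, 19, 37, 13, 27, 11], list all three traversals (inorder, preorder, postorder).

Tree insertion order: [6, 49, 36, 19, 37, 13, 27, 11]
Tree (level-order array): [6, None, 49, 36, None, 19, 37, 13, 27, None, None, 11]
Inorder (L, root, R): [6, 11, 13, 19, 27, 36, 37, 49]
Preorder (root, L, R): [6, 49, 36, 19, 13, 11, 27, 37]
Postorder (L, R, root): [11, 13, 27, 19, 37, 36, 49, 6]


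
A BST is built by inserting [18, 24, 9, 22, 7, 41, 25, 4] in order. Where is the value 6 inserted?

Starting tree (level order): [18, 9, 24, 7, None, 22, 41, 4, None, None, None, 25]
Insertion path: 18 -> 9 -> 7 -> 4
Result: insert 6 as right child of 4
Final tree (level order): [18, 9, 24, 7, None, 22, 41, 4, None, None, None, 25, None, None, 6]


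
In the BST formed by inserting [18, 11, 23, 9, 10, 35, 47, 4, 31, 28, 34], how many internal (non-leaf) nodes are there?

Tree built from: [18, 11, 23, 9, 10, 35, 47, 4, 31, 28, 34]
Tree (level-order array): [18, 11, 23, 9, None, None, 35, 4, 10, 31, 47, None, None, None, None, 28, 34]
Rule: An internal node has at least one child.
Per-node child counts:
  node 18: 2 child(ren)
  node 11: 1 child(ren)
  node 9: 2 child(ren)
  node 4: 0 child(ren)
  node 10: 0 child(ren)
  node 23: 1 child(ren)
  node 35: 2 child(ren)
  node 31: 2 child(ren)
  node 28: 0 child(ren)
  node 34: 0 child(ren)
  node 47: 0 child(ren)
Matching nodes: [18, 11, 9, 23, 35, 31]
Count of internal (non-leaf) nodes: 6


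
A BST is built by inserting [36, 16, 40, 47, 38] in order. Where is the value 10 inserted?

Starting tree (level order): [36, 16, 40, None, None, 38, 47]
Insertion path: 36 -> 16
Result: insert 10 as left child of 16
Final tree (level order): [36, 16, 40, 10, None, 38, 47]


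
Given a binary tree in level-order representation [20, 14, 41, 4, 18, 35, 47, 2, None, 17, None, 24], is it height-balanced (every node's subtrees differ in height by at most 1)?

Tree (level-order array): [20, 14, 41, 4, 18, 35, 47, 2, None, 17, None, 24]
Definition: a tree is height-balanced if, at every node, |h(left) - h(right)| <= 1 (empty subtree has height -1).
Bottom-up per-node check:
  node 2: h_left=-1, h_right=-1, diff=0 [OK], height=0
  node 4: h_left=0, h_right=-1, diff=1 [OK], height=1
  node 17: h_left=-1, h_right=-1, diff=0 [OK], height=0
  node 18: h_left=0, h_right=-1, diff=1 [OK], height=1
  node 14: h_left=1, h_right=1, diff=0 [OK], height=2
  node 24: h_left=-1, h_right=-1, diff=0 [OK], height=0
  node 35: h_left=0, h_right=-1, diff=1 [OK], height=1
  node 47: h_left=-1, h_right=-1, diff=0 [OK], height=0
  node 41: h_left=1, h_right=0, diff=1 [OK], height=2
  node 20: h_left=2, h_right=2, diff=0 [OK], height=3
All nodes satisfy the balance condition.
Result: Balanced


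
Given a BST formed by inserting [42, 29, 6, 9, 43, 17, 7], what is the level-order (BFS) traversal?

Tree insertion order: [42, 29, 6, 9, 43, 17, 7]
Tree (level-order array): [42, 29, 43, 6, None, None, None, None, 9, 7, 17]
BFS from the root, enqueuing left then right child of each popped node:
  queue [42] -> pop 42, enqueue [29, 43], visited so far: [42]
  queue [29, 43] -> pop 29, enqueue [6], visited so far: [42, 29]
  queue [43, 6] -> pop 43, enqueue [none], visited so far: [42, 29, 43]
  queue [6] -> pop 6, enqueue [9], visited so far: [42, 29, 43, 6]
  queue [9] -> pop 9, enqueue [7, 17], visited so far: [42, 29, 43, 6, 9]
  queue [7, 17] -> pop 7, enqueue [none], visited so far: [42, 29, 43, 6, 9, 7]
  queue [17] -> pop 17, enqueue [none], visited so far: [42, 29, 43, 6, 9, 7, 17]
Result: [42, 29, 43, 6, 9, 7, 17]


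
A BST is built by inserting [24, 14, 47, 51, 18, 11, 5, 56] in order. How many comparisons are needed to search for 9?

Search path for 9: 24 -> 14 -> 11 -> 5
Found: False
Comparisons: 4


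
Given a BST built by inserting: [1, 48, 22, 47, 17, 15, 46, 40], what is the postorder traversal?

Tree insertion order: [1, 48, 22, 47, 17, 15, 46, 40]
Tree (level-order array): [1, None, 48, 22, None, 17, 47, 15, None, 46, None, None, None, 40]
Postorder traversal: [15, 17, 40, 46, 47, 22, 48, 1]


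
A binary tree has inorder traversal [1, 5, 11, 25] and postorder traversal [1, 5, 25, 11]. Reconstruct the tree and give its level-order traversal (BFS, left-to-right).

Inorder:   [1, 5, 11, 25]
Postorder: [1, 5, 25, 11]
Algorithm: postorder visits root last, so walk postorder right-to-left;
each value is the root of the current inorder slice — split it at that
value, recurse on the right subtree first, then the left.
Recursive splits:
  root=11; inorder splits into left=[1, 5], right=[25]
  root=25; inorder splits into left=[], right=[]
  root=5; inorder splits into left=[1], right=[]
  root=1; inorder splits into left=[], right=[]
Reconstructed level-order: [11, 5, 25, 1]


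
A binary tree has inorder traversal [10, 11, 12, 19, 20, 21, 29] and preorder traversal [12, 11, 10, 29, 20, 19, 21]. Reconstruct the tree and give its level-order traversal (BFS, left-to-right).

Inorder:  [10, 11, 12, 19, 20, 21, 29]
Preorder: [12, 11, 10, 29, 20, 19, 21]
Algorithm: preorder visits root first, so consume preorder in order;
for each root, split the current inorder slice at that value into
left-subtree inorder and right-subtree inorder, then recurse.
Recursive splits:
  root=12; inorder splits into left=[10, 11], right=[19, 20, 21, 29]
  root=11; inorder splits into left=[10], right=[]
  root=10; inorder splits into left=[], right=[]
  root=29; inorder splits into left=[19, 20, 21], right=[]
  root=20; inorder splits into left=[19], right=[21]
  root=19; inorder splits into left=[], right=[]
  root=21; inorder splits into left=[], right=[]
Reconstructed level-order: [12, 11, 29, 10, 20, 19, 21]


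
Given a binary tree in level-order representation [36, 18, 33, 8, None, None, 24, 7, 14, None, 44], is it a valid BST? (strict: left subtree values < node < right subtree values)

Level-order array: [36, 18, 33, 8, None, None, 24, 7, 14, None, 44]
Validate using subtree bounds (lo, hi): at each node, require lo < value < hi,
then recurse left with hi=value and right with lo=value.
Preorder trace (stopping at first violation):
  at node 36 with bounds (-inf, +inf): OK
  at node 18 with bounds (-inf, 36): OK
  at node 8 with bounds (-inf, 18): OK
  at node 7 with bounds (-inf, 8): OK
  at node 14 with bounds (8, 18): OK
  at node 33 with bounds (36, +inf): VIOLATION
Node 33 violates its bound: not (36 < 33 < +inf).
Result: Not a valid BST


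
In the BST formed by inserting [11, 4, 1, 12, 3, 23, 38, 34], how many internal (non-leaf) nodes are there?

Tree built from: [11, 4, 1, 12, 3, 23, 38, 34]
Tree (level-order array): [11, 4, 12, 1, None, None, 23, None, 3, None, 38, None, None, 34]
Rule: An internal node has at least one child.
Per-node child counts:
  node 11: 2 child(ren)
  node 4: 1 child(ren)
  node 1: 1 child(ren)
  node 3: 0 child(ren)
  node 12: 1 child(ren)
  node 23: 1 child(ren)
  node 38: 1 child(ren)
  node 34: 0 child(ren)
Matching nodes: [11, 4, 1, 12, 23, 38]
Count of internal (non-leaf) nodes: 6


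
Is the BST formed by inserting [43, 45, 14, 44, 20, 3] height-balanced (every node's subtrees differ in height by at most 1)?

Tree (level-order array): [43, 14, 45, 3, 20, 44]
Definition: a tree is height-balanced if, at every node, |h(left) - h(right)| <= 1 (empty subtree has height -1).
Bottom-up per-node check:
  node 3: h_left=-1, h_right=-1, diff=0 [OK], height=0
  node 20: h_left=-1, h_right=-1, diff=0 [OK], height=0
  node 14: h_left=0, h_right=0, diff=0 [OK], height=1
  node 44: h_left=-1, h_right=-1, diff=0 [OK], height=0
  node 45: h_left=0, h_right=-1, diff=1 [OK], height=1
  node 43: h_left=1, h_right=1, diff=0 [OK], height=2
All nodes satisfy the balance condition.
Result: Balanced


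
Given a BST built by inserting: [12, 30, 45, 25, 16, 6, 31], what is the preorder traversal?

Tree insertion order: [12, 30, 45, 25, 16, 6, 31]
Tree (level-order array): [12, 6, 30, None, None, 25, 45, 16, None, 31]
Preorder traversal: [12, 6, 30, 25, 16, 45, 31]


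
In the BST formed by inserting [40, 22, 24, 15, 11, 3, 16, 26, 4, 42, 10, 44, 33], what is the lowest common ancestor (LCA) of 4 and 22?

Tree insertion order: [40, 22, 24, 15, 11, 3, 16, 26, 4, 42, 10, 44, 33]
Tree (level-order array): [40, 22, 42, 15, 24, None, 44, 11, 16, None, 26, None, None, 3, None, None, None, None, 33, None, 4, None, None, None, 10]
In a BST, the LCA of p=4, q=22 is the first node v on the
root-to-leaf path with p <= v <= q (go left if both < v, right if both > v).
Walk from root:
  at 40: both 4 and 22 < 40, go left
  at 22: 4 <= 22 <= 22, this is the LCA
LCA = 22
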